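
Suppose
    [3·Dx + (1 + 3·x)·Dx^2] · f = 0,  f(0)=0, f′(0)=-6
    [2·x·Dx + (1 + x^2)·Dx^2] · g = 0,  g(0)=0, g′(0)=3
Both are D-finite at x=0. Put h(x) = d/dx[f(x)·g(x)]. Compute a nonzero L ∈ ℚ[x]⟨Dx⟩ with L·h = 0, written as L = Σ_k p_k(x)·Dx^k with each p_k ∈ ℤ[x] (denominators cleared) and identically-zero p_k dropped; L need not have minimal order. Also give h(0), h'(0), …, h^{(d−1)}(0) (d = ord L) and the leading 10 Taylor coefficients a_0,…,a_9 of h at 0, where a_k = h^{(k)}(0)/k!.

f: a_k = 0, -6, 9, -18, 81/2, -486/5, 243, -4374/7, 6561/4, -4374, …
g: a_k = 0, 3, 0, -1, 0, 3/5, 0, -3/7, 0, 1/3, …
L₀ := L_f ⊗_s L_g (sym. prod.), ord ≤ 4.
Differentiate: ansatz ord ≤ ord L₀ ⇒ L.
L = (264 + 1260·x + 1008·x^2 + 3420·x^3 + 3240·x^4 + 4212·x^5 + 324·x^7) + (178 + 660·x + 3828·x^2 + 7308·x^3 + 12960·x^4 + 10044·x^5 + 11340·x^6 + 324·x^7 + 1134·x^8)·Dx + (132 + 608·x + 1728·x^2 + 4568·x^3 + 6456·x^4 + 8856·x^5 + 5184·x^6 + 5544·x^7 + 324·x^8 + 648·x^9)·Dx^2 + (13 + 102·x + 341·x^2 + 744·x^3 + 1138·x^4 + 1236·x^5 + 1386·x^6 + 648·x^7 + 657·x^8 + 54·x^9 + 81·x^10)·Dx^3  (order 3).
h: a_k = 0, -36, 81, -192, 1125/2, -8316/5, 48573/10, -71424/5, 5919723/140, -4392412/35, …
ICs: h(0) = 0, h′(0) = -36, h′′(0) = 162.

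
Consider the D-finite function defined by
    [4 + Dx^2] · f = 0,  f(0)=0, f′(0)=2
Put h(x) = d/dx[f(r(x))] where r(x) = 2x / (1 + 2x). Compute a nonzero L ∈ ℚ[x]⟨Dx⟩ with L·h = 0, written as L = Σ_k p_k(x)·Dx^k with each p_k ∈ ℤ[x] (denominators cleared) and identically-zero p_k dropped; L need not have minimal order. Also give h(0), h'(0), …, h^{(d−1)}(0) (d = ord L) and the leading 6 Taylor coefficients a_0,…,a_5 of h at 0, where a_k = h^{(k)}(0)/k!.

L = (40 + 96·x + 96·x^2) + (12 + 72·x + 144·x^2 + 96·x^3)·Dx + (1 + 8·x + 24·x^2 + 32·x^3 + 16·x^4)·Dx^2  (order 2).
h: a_k = 4, -16, 16, 128, -2752/3, 3840, …
ICs: h(0) = 4, h′(0) = -16.

f: a_k = 0, 2, 0, -4/3, 0, 4/15, …
Substitute x→r, Dx→(1/r')Dx; clear ⇒ L₀.
Derive L from L₀ (diff closure).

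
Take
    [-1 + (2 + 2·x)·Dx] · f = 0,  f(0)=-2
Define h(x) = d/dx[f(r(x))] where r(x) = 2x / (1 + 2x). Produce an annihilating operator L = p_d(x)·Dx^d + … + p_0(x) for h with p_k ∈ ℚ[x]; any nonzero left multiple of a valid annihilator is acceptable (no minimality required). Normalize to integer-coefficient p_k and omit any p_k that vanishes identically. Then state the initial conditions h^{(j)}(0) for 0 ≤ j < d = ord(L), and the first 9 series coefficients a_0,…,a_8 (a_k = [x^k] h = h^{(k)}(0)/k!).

L = (-5 - 16·x) + (-1 - 6·x - 8·x^2)·Dx  (order 1).
h: a_k = -2, 10, -39, 141, -1995/4, 7059/4, -50435/8, 182461/8, -5347827/64, …
ICs: h(0) = -2.

f: a_k = -2, -1, 1/4, -1/8, 5/64, -7/128, 21/512, -33/1024, 429/16384, …
Substitute x→r, Dx→(1/r')Dx; clear ⇒ L₀.
Derive L from L₀ (diff closure).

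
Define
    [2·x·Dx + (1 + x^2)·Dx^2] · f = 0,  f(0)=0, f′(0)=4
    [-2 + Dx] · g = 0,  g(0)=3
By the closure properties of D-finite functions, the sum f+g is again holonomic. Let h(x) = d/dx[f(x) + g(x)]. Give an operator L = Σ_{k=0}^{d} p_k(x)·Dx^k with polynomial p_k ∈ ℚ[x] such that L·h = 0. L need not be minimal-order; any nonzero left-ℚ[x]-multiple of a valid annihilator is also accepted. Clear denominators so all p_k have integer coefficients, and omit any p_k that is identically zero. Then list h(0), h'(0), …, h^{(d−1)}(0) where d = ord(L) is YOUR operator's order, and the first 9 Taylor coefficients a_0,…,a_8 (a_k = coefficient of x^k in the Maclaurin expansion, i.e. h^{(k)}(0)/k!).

f: a_k = 0, 4, 0, -4/3, 0, 4/5, 0, -4/7, 0, …
g: a_k = 3, 6, 6, 4, 2, 4/5, 4/15, 8/105, 2/105, …
Sum ⇒ L₀ = lclm(L_f,L_g) in ℚ(x)⟨Dx⟩.
Differentiate: ansatz ord ≤ ord L₀ ⇒ L.
L = (2 - 4·x - 6·x^2 - 4·x^3) + (-3 - x^2 - 2·x^4)·Dx + (1 + x + 2·x^2 + x^3 + x^4)·Dx^2  (order 2).
h: a_k = 10, 12, 8, 8, 8, 8/5, -52/15, 16/105, 424/105, …
ICs: h(0) = 10, h′(0) = 12.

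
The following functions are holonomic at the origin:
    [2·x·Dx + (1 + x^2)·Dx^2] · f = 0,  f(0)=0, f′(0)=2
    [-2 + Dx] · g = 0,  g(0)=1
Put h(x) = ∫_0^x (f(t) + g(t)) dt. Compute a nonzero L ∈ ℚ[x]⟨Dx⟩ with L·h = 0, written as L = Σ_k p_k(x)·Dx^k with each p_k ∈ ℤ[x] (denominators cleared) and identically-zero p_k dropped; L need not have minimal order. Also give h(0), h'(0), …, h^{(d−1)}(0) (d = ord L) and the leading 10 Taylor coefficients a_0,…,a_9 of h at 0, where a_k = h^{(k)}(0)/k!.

f: a_k = 0, 2, 0, -2/3, 0, 2/5, 0, -2/7, 0, 2/9, …
g: a_k = 1, 2, 2, 4/3, 2/3, 4/15, 4/45, 8/315, 2/315, 4/2835, …
Sum ⇒ L₀ = lclm(L_f,L_g) in ℚ(x)⟨Dx⟩.
Integrate: L := L₀·Dx.
L = (2 - 4·x - 6·x^2 - 4·x^3)·Dx^2 + (-3 - x^2 - 2·x^4)·Dx^3 + (1 + x + 2·x^2 + x^3 + x^4)·Dx^4  (order 4).
h: a_k = 0, 1, 2, 2/3, 1/6, 2/15, 1/9, 4/315, -41/1260, 2/2835, …
ICs: h(0) = 0, h′(0) = 1, h′′(0) = 4, h′′′(0) = 4.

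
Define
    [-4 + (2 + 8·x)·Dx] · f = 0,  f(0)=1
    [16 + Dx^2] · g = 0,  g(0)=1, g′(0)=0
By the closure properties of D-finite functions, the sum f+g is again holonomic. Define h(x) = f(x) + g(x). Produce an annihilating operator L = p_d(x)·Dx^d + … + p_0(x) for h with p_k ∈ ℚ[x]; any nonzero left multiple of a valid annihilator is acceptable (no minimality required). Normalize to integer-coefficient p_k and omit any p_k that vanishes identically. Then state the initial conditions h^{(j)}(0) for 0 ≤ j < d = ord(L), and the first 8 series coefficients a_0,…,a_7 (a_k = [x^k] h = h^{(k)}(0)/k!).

L = (-224 - 1024·x - 2048·x^2) + (48 + 704·x + 3072·x^2 + 4096·x^3)·Dx + (-14 - 64·x - 128·x^2)·Dx^2 + (3 + 44·x + 192·x^2 + 256·x^3)·Dx^3  (order 3).
h: a_k = 2, 2, -10, 4, 2/3, 28, -4036/45, 264, …
ICs: h(0) = 2, h′(0) = 2, h′′(0) = -20.

f: a_k = 1, 2, -2, 4, -10, 28, -84, 264, …
g: a_k = 1, 0, -8, 0, 32/3, 0, -256/45, 0, …
L₀ := lclm(L_f,L_g); ord L₀ ≤ 1+2.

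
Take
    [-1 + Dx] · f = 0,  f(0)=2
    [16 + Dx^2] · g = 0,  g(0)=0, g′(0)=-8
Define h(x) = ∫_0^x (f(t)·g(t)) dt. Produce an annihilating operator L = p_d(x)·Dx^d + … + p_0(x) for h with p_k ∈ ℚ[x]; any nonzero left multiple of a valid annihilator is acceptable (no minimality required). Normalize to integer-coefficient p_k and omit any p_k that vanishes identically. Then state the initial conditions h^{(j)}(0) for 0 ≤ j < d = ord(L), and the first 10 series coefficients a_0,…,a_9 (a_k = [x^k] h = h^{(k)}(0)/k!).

f: a_k = 2, 2, 1, 1/3, 1/12, 1/60, 1/360, 1/2520, 1/20160, 1/181440, …
g: a_k = 0, -8, 0, 64/3, 0, -256/15, 0, 2048/315, 0, -4096/2835, …
f·g: L₀ = L_f ⊗_s L_g, ord ≤ 1·2.
∫: right-multiply L₀ by Dx.
L = 17·Dx - 2·Dx^2 + Dx^3  (order 3).
h: a_k = 0, 0, -8, -16/3, 26/3, 8, -101/45, -1222/315, -727/2520, 23/27, …
ICs: h(0) = 0, h′(0) = 0, h′′(0) = -16.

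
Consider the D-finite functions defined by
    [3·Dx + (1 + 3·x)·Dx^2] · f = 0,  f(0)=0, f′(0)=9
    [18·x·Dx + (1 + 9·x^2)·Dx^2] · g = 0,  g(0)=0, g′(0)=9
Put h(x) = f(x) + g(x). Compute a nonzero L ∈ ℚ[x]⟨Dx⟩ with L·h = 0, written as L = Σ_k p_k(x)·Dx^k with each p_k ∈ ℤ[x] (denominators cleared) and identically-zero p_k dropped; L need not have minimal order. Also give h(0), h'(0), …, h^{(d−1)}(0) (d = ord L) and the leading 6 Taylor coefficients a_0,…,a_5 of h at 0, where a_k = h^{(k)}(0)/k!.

f: a_k = 0, 9, -27/2, 27, -243/4, 729/5, …
g: a_k = 0, 9, 0, -27, 0, 729/5, …
h₀=f+g: left-lcm gives L₀, ord ≤ 4.
L = (-18 - 162·x + 486·x^2 + 486·x^3)·Dx + (-12 - 36·x + 972·x^3 + 972·x^4)·Dx^2 + (-1 + 3·x + 18·x^2 + 54·x^3 + 243·x^4 + 243·x^5)·Dx^3  (order 3).
h: a_k = 0, 18, -27/2, 0, -243/4, 1458/5, …
ICs: h(0) = 0, h′(0) = 18, h′′(0) = -27.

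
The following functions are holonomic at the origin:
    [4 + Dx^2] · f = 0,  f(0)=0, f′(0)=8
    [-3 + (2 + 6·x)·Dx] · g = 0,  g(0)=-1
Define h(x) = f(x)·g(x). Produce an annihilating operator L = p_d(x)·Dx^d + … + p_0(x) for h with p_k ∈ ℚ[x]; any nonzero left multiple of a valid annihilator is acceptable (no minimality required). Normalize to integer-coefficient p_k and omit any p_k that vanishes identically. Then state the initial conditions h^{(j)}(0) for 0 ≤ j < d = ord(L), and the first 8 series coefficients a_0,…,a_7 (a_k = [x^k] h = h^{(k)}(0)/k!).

L = (43 + 96·x + 144·x^2) + (-12 - 36·x)·Dx + (4 + 24·x + 36·x^2)·Dx^2  (order 2).
h: a_k = 0, -8, -12, 43/3, -11/2, 4379/240, -7321/160, 838883/8064, …
ICs: h(0) = 0, h′(0) = -8.

f: a_k = 0, 8, 0, -16/3, 0, 16/15, 0, -32/315, …
g: a_k = -1, -3/2, 9/8, -27/16, 405/128, -1701/256, 15309/1024, -72171/2048, …
L₀ := L_f ⊗_s L_g (sym. prod.), ord ≤ 2.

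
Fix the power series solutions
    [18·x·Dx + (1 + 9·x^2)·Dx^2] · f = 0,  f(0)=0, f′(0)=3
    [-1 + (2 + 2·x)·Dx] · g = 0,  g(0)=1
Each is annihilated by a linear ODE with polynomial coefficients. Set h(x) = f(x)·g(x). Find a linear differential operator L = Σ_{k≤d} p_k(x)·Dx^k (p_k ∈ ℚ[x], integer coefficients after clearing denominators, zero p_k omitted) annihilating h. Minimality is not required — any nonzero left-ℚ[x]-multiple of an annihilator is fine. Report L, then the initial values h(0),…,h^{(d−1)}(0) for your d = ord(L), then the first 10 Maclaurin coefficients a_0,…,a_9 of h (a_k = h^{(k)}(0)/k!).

f: a_k = 0, 3, 0, -9, 0, 243/5, 0, -2187/7, 0, 2187, …
g: a_k = 1, 1/2, -1/8, 1/16, -5/128, 7/256, -21/1024, 33/2048, -429/32768, 715/65536, …
f·g: L₀ = L_f ⊗_s L_g, ord ≤ 2·1.
L = (3 - 36·x - 9·x^2) + (-4 + 68·x + 108·x^2 + 36·x^3)·Dx + (4 + 8·x + 40·x^2 + 72·x^3 + 36·x^4)·Dx^2  (order 2).
h: a_k = 0, 3, 3/2, -75/8, -69/16, 31749/640, 30489/1280, -11404773/35840, -10993887/71680, 510201135/229376, …
ICs: h(0) = 0, h′(0) = 3.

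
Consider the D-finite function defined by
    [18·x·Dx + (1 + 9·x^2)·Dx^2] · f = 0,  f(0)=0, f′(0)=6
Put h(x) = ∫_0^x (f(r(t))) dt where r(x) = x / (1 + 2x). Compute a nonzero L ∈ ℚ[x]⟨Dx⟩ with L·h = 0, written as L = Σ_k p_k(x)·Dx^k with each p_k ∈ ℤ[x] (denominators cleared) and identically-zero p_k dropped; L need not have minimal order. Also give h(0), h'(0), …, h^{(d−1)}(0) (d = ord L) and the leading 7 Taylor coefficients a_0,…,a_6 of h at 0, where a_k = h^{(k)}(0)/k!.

L = (4 + 26·x)·Dx^2 + (1 + 4·x + 13·x^2)·Dx^3  (order 3).
h: a_k = 0, 0, 3, -4, 3/2, 12, -199/5, …
ICs: h(0) = 0, h′(0) = 0, h′′(0) = 6.

f: a_k = 0, 6, 0, -18, 0, 486/5, 0, …
h₀=f(r): pull back L_f along r ⇒ L₀.
∫: right-multiply L₀ by Dx.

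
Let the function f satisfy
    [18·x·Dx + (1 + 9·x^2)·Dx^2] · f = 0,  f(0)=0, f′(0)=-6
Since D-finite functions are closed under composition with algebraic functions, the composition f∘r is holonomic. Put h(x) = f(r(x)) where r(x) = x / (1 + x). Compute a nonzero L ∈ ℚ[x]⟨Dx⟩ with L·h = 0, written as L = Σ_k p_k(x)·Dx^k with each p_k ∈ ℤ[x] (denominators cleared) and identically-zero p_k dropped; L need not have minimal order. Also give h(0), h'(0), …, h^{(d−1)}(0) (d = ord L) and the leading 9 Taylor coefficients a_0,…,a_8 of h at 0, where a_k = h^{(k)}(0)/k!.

L = (2 + 20·x)·Dx + (1 + 2·x + 10·x^2)·Dx^2  (order 2).
h: a_k = 0, -6, 6, 12, -48, 24/5, 312, -3984/7, -1344, …
ICs: h(0) = 0, h′(0) = -6.

f: a_k = 0, -6, 0, 18, 0, -486/5, 0, 4374/7, 0, …
Substitute x→r, Dx→(1/r')Dx; clear ⇒ L₀.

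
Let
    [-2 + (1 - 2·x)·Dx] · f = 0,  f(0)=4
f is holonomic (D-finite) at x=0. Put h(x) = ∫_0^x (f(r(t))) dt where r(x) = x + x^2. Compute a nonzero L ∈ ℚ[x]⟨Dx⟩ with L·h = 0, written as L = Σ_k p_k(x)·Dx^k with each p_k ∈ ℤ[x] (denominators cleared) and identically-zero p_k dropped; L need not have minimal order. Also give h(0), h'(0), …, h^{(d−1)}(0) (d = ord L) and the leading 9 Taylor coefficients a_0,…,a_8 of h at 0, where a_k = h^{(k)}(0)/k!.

f: a_k = 4, 8, 16, 32, 64, 128, 256, 512, 1024, …
f∘r: x↦r, Dx↦Dx/r' in L_f ⇒ L₀.
Integrate: L := L₀·Dx.
L = (2 + 4·x)·Dx + (-1 + 2·x + 2·x^2)·Dx^2  (order 2).
h: a_k = 0, 4, 4, 8, 16, 176/5, 80, 1312/7, 448, …
ICs: h(0) = 0, h′(0) = 4.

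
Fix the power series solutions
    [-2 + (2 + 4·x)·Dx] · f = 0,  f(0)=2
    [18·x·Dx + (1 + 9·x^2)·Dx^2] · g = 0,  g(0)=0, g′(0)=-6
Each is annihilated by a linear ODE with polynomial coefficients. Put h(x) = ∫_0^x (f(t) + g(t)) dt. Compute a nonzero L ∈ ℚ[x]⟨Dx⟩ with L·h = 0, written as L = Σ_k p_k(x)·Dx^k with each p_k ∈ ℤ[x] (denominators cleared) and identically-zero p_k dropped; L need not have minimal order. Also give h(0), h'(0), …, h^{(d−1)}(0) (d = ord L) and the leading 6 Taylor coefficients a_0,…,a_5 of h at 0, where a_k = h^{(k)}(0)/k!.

f: a_k = 2, 2, -1, 1, -5/4, 7/4, …
g: a_k = 0, -6, 0, 18, 0, -486/5, …
Sum ⇒ L₀ = lclm(L_f,L_g) in ℚ(x)⟨Dx⟩.
∫: right-multiply L₀ by Dx.
L = (-18 - 90·x + 486·x^2 + 486·x^3)·Dx^2 + (-21 - 72·x + 360·x^2 + 1944·x^3 + 1701·x^4)·Dx^3 + (-1 + 16·x + 54·x^2 + 198·x^3 + 567·x^4 + 486·x^5)·Dx^4  (order 4).
h: a_k = 0, 2, -2, -1/3, 19/4, -1/4, …
ICs: h(0) = 0, h′(0) = 2, h′′(0) = -4, h′′′(0) = -2.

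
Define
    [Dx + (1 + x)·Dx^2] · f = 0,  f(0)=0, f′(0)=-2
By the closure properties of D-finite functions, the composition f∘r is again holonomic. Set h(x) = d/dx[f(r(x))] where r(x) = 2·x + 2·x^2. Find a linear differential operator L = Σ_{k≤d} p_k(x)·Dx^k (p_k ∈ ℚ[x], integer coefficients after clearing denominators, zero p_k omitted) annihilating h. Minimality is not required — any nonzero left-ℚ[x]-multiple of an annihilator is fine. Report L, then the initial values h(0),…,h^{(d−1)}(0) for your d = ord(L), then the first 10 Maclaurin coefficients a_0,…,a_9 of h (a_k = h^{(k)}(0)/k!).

L = (4·x + 4·x^2) + (1 + 4·x + 6·x^2 + 4·x^3)·Dx  (order 1).
h: a_k = -4, 0, 8, -16, 16, 0, -32, 64, -64, 0, …
ICs: h(0) = -4.

f: a_k = 0, -2, 1, -2/3, 1/2, -2/5, 1/3, -2/7, 1/4, -2/9, …
L₀ from L_f via x↦r, Dx↦r'^{-1}Dx.
h=h₀': d/dx-closure on L₀ ⇒ L.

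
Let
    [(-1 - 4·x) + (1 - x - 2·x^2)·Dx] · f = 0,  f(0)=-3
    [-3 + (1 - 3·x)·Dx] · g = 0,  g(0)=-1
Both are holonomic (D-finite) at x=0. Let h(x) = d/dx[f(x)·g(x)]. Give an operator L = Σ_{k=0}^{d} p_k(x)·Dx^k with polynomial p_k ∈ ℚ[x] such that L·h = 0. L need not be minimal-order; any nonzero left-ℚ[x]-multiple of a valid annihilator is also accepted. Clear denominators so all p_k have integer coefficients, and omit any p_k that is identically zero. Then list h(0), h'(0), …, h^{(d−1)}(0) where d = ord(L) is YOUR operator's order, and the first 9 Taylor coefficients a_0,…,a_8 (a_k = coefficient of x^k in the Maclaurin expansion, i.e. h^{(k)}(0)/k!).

L = (15 - 30·x - 69·x^2 + 48·x^3 + 216·x^4) + (-2 + 9·x + 3·x^2 - 47·x^3 + 15·x^4 + 54·x^5)·Dx  (order 1).
h: a_k = 12, 90, 450, 1932, 7560, 27990, 99750, 346104, 1177308, …
ICs: h(0) = 12.

f: a_k = -3, -3, -9, -15, -33, -63, -129, -255, -513, …
g: a_k = -1, -3, -9, -27, -81, -243, -729, -2187, -6561, …
L₀ := L_f ⊗_s L_g (sym. prod.), ord ≤ 1.
Derive L from L₀ (diff closure).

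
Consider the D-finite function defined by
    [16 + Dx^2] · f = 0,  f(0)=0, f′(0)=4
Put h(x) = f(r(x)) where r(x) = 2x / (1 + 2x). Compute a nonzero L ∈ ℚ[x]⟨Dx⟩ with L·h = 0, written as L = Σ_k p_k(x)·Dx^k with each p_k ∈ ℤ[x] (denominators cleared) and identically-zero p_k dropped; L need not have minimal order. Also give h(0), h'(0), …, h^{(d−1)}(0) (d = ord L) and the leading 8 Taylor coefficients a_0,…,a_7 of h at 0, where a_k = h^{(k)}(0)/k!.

L = 64 + (4 + 24·x + 48·x^2 + 32·x^3)·Dx + (1 + 8·x + 24·x^2 + 32·x^3 + 16·x^4)·Dx^2  (order 2).
h: a_k = 0, 8, -16, -160/3, 448, -24704/15, 3840, -1260032/315, …
ICs: h(0) = 0, h′(0) = 8.

f: a_k = 0, 4, 0, -32/3, 0, 128/15, 0, -1024/315, …
h₀=f(r): pull back L_f along r ⇒ L₀.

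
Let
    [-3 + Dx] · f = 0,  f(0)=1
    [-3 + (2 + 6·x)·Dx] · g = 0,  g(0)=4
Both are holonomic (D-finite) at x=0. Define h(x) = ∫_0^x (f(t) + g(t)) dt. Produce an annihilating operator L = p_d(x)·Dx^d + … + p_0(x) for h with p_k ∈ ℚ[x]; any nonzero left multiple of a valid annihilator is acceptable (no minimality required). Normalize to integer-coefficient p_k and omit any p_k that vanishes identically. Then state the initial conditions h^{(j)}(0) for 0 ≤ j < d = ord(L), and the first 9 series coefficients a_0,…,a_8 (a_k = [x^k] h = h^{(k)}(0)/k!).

L = (27 + 54·x)·Dx + (-15 - 72·x - 108·x^2)·Dx^2 + (2 + 18·x + 36·x^2)·Dx^3  (order 3).
h: a_k = 0, 5, 9/2, 0, 45/16, -297/160, 3051/640, -75249/8960, 2533761/143360, …
ICs: h(0) = 0, h′(0) = 5, h′′(0) = 9.

f: a_k = 1, 3, 9/2, 9/2, 27/8, 81/40, 81/80, 243/560, 729/4480, …
g: a_k = 4, 6, -9/2, 27/4, -405/32, 1701/64, -15309/256, 72171/512, -2814669/8192, …
h₀=f+g: left-lcm gives L₀, ord ≤ 2.
h=∫h₀ ⇒ L = L₀·Dx.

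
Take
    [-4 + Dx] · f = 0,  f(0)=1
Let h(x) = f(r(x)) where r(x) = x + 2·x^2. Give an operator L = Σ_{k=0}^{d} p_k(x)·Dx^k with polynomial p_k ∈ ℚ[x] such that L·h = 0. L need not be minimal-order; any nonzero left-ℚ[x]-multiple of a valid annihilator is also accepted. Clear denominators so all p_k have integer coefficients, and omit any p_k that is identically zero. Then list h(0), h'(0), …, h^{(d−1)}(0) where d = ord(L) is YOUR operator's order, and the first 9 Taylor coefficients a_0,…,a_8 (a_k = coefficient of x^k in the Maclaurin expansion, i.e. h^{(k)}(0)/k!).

f: a_k = 1, 4, 8, 32/3, 32/3, 128/15, 256/45, 1024/315, 512/315, …
h₀=f(r): pull back L_f along r ⇒ L₀.
L = (-4 - 16·x) + Dx  (order 1).
h: a_k = 1, 4, 16, 128/3, 320/3, 3328/15, 19456/45, 237568/315, 391168/315, …
ICs: h(0) = 1.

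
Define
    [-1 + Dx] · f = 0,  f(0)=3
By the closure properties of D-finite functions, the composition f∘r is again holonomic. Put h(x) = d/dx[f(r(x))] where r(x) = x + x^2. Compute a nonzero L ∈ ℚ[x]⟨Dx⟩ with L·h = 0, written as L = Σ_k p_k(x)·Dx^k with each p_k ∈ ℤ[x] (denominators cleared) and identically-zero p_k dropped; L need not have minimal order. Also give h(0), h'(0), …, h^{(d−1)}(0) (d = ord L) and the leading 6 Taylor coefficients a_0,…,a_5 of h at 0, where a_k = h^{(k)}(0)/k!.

L = (3 + 4·x + 4·x^2) + (-1 - 2·x)·Dx  (order 1).
h: a_k = 3, 9, 21/2, 25/2, 81/8, 331/40, …
ICs: h(0) = 3.

f: a_k = 3, 3, 3/2, 1/2, 1/8, 1/40, …
L₀ from L_f via x↦r, Dx↦r'^{-1}Dx.
h=h₀': d/dx-closure on L₀ ⇒ L.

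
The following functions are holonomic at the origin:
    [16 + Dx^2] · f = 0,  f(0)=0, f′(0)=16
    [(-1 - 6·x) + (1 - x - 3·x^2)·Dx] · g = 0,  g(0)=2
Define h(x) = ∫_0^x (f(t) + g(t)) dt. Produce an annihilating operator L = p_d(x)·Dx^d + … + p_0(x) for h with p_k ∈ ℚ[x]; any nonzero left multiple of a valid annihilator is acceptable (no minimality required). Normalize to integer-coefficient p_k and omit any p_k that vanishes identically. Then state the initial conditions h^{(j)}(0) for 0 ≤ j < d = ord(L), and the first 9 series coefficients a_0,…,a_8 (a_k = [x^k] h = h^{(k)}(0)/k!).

L = (-464 - 2816·x - 416·x^2 - 2112·x^3 - 5760·x^4 - 6912·x^5)·Dx + (192 - 304·x - 672·x^2 + 1312·x^3 + 1008·x^4 - 3456·x^5 - 3456·x^6)·Dx^2 + (-29 - 176·x - 26·x^2 - 132·x^3 - 360·x^4 - 432·x^5)·Dx^3 + (12 - 19·x - 42·x^2 + 82·x^3 + 63·x^4 - 216·x^5 - 216·x^6)·Dx^4  (order 4).
h: a_k = 0, 2, 9, 8/3, -43/6, 38/5, 856/45, 194/7, 66307/1260, …
ICs: h(0) = 0, h′(0) = 2, h′′(0) = 18, h′′′(0) = 16.

f: a_k = 0, 16, 0, -128/3, 0, 512/15, 0, -4096/315, 0, …
g: a_k = 2, 2, 8, 14, 38, 80, 194, 434, 1016, …
Sum ⇒ L₀ = lclm(L_f,L_g) in ℚ(x)⟨Dx⟩.
Integrate: L := L₀·Dx.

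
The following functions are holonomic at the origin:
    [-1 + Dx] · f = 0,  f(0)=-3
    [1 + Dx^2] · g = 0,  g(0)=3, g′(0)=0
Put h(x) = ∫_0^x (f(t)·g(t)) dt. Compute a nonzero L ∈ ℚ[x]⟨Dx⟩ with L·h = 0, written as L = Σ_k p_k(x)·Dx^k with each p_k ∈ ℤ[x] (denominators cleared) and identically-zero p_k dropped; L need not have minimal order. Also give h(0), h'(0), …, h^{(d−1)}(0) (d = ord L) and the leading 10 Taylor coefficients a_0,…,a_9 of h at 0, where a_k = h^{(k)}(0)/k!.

f: a_k = -3, -3, -3/2, -1/2, -1/8, -1/40, -1/240, -1/1680, -1/13440, -1/120960, …
g: a_k = 3, 0, -3/2, 0, 1/8, 0, -1/240, 0, 1/13440, 0, …
f·g: L₀ = L_f ⊗_s L_g, ord ≤ 1·2.
h=∫₀ˣh₀: take L = L₀·Dx.
L = 2·Dx - 2·Dx^2 + Dx^3  (order 3).
h: a_k = 0, -9, -9/2, 0, 3/4, 3/10, 1/20, 0, -1/560, -1/2520, …
ICs: h(0) = 0, h′(0) = -9, h′′(0) = -9.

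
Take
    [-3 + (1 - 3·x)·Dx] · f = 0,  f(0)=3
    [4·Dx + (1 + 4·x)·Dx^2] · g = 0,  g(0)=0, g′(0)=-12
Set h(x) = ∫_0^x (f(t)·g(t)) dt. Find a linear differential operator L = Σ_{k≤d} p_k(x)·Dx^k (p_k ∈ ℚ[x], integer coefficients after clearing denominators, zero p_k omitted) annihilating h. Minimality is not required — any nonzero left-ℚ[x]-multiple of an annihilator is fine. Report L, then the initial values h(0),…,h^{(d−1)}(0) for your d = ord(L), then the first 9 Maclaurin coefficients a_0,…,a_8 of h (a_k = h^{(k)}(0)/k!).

f: a_k = 3, 9, 27, 81, 243, 729, 2187, 6561, 19683, …
g: a_k = 0, -12, 24, -64, 192, -3072/5, 2048, -49152/7, 24576, …
L₀ := L_f ⊗_s L_g (sym. prod.), ord ≤ 2.
Integrate: L := L₀·Dx.
L = 12·Dx + (2 + 36·x)·Dx^2 + (-1 - x + 12·x^2)·Dx^3  (order 3).
h: a_k = 0, 0, -18, -12, -75, -324/5, -2346/5, -1644/5, -244737/70, …
ICs: h(0) = 0, h′(0) = 0, h′′(0) = -36.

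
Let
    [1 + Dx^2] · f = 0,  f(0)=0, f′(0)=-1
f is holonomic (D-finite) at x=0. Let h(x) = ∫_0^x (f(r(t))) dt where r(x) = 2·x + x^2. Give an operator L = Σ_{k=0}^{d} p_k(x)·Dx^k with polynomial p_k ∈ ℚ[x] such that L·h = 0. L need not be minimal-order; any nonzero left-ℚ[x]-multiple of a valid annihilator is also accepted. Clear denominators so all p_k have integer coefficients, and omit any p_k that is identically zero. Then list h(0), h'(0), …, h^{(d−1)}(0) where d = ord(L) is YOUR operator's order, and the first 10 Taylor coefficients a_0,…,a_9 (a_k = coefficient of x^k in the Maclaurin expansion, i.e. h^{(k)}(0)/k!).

f: a_k = 0, -1, 0, 1/6, 0, -1/120, 0, 1/5040, 0, -1/362880, …
Change of var in L_f (x↦r) gives L₀.
h=∫₀ˣh₀: take L = L₀·Dx.
L = (4 + 12·x + 12·x^2 + 4·x^3)·Dx - Dx^2 + (1 + x)·Dx^3  (order 3).
h: a_k = 0, 0, -1, -1/3, 1/3, 2/5, 11/90, -1/14, -101/1260, -11/405, …
ICs: h(0) = 0, h′(0) = 0, h′′(0) = -2.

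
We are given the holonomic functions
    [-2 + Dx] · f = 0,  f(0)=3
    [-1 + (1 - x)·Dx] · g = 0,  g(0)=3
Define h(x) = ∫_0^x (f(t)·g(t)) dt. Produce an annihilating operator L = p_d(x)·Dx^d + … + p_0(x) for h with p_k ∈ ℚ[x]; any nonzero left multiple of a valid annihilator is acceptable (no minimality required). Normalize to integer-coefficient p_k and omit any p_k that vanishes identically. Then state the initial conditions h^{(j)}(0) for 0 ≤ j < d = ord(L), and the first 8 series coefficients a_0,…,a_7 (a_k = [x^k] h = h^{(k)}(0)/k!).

f: a_k = 3, 6, 6, 4, 2, 4/5, 4/15, 8/105, …
g: a_k = 3, 3, 3, 3, 3, 3, 3, 3, …
L₀ := L_f ⊗_s L_g (sym. prod.), ord ≤ 1.
Integrate: L := L₀·Dx.
L = (3 - 2·x)·Dx + (-1 + x)·Dx^2  (order 2).
h: a_k = 0, 9, 27/2, 15, 57/4, 63/5, 109/10, 331/35, …
ICs: h(0) = 0, h′(0) = 9.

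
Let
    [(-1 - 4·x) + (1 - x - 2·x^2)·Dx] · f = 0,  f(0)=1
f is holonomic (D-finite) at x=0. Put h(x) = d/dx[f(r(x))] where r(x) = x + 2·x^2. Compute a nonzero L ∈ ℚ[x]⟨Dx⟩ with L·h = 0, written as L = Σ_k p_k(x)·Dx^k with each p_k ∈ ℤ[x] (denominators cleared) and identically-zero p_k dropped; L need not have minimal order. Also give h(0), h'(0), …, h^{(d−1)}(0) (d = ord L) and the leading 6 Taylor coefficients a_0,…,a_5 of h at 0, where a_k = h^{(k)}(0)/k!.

f: a_k = 1, 1, 3, 5, 11, 21, …
Substitute x→r, Dx→(1/r')Dx; clear ⇒ L₀.
Differentiate: ansatz ord ≤ ord L₀ ⇒ L.
L = (10 + 72·x + 240·x^2 + 544·x^3 + 1344·x^4 + 1920·x^5 + 1280·x^6) + (-1 - 7·x - 12·x^2 + 32·x^3 + 200·x^4 + 384·x^5 + 448·x^6 + 256·x^7)·Dx  (order 1).
h: a_k = 1, 10, 51, 212, 845, 3342, …
ICs: h(0) = 1.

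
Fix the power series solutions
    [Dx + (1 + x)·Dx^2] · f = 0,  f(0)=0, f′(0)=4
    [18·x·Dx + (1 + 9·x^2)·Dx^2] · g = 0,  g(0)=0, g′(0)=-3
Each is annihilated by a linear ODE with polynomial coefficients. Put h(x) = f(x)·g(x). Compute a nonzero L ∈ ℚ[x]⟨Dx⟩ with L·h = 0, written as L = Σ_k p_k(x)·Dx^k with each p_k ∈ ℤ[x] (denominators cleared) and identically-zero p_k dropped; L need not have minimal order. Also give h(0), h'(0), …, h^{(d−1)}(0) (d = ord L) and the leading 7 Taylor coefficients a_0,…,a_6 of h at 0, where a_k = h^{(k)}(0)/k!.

L = (1368 + 2700·x + 37584·x^2 + 95580·x^3 + 87480·x^4 + 37908·x^5 + 26244·x^7)·Dx + (1298 + 9180·x + 54612·x^2 + 194724·x^3 + 324000·x^4 + 271188·x^5 + 102060·x^6 + 78732·x^7 + 91854·x^8)·Dx^2 + (76 + 2848·x + 12096·x^2 + 43992·x^3 + 117288·x^4 + 173016·x^5 + 139968·x^6 + 75816·x^7 + 78732·x^8 + 52488·x^9)·Dx^3 + (37 + 146·x + 901·x^2 + 2808·x^3 + 7362·x^4 + 15228·x^5 + 21546·x^6 + 17496·x^7 + 12393·x^8 + 13122·x^9 + 6561·x^10)·Dx^4  (order 4).
h: a_k = 0, 0, -12, 6, 32, -15, -924/5, …
ICs: h(0) = 0, h′(0) = 0, h′′(0) = -24, h′′′(0) = 36.

f: a_k = 0, 4, -2, 4/3, -1, 4/5, -2/3, …
g: a_k = 0, -3, 0, 9, 0, -243/5, 0, …
L₀ := L_f ⊗_s L_g (sym. prod.), ord ≤ 4.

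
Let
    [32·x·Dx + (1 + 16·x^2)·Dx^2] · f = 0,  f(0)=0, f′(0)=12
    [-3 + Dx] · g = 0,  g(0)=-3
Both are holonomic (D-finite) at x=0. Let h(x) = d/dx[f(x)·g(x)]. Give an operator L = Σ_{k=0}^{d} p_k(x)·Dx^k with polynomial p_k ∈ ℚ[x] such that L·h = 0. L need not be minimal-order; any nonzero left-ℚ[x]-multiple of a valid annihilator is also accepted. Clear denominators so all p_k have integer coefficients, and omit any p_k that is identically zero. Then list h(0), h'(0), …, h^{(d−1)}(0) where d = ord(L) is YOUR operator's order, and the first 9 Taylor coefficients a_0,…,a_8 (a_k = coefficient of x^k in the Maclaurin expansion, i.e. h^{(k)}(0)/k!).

f: a_k = 0, 12, 0, -64, 0, 3072/5, 0, -49152/7, 0, …
g: a_k = -3, -9, -27/2, -27/2, -81/8, -243/40, -243/80, -729/560, -2187/4480, …
Sym-product of L_f,L_g gives L₀ (≤ ord 2).
Derive L from L₀ (diff closure).
L = (-69 - 576·x + 5472·x^2 - 9216·x^3 + 6912·x^4) + (14 + 288·x - 2112·x^2 + 4608·x^3 - 4608·x^4)·Dx + (3 - 32·x + 96·x^2 - 512·x^3 + 768·x^4)·Dx^2  (order 2).
h: a_k = -36, -216, 90, 1656, -11007/2, -28431, 1873521/20, 15476778/35, -1747701801/1120, …
ICs: h(0) = -36, h′(0) = -216.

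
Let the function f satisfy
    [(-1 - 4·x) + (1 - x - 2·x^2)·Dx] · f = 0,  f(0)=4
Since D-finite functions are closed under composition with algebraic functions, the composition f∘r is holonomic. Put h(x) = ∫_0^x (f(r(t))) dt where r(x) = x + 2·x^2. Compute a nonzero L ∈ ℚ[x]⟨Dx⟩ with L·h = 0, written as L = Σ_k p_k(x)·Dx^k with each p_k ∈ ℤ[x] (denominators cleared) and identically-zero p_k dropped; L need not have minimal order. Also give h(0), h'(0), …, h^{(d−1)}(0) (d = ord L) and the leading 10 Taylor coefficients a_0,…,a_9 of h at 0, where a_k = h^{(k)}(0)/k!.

L = (1 + 8·x + 24·x^2 + 32·x^3)·Dx + (-1 + x + 4·x^2 + 8·x^3 + 8·x^4)·Dx^2  (order 2).
h: a_k = 0, 4, 2, 20/3, 17, 212/5, 338/3, 2228/7, 1793/2, 23188/9, …
ICs: h(0) = 0, h′(0) = 4.

f: a_k = 4, 4, 12, 20, 44, 84, 172, 340, 684, 1364, …
f∘r: x↦r, Dx↦Dx/r' in L_f ⇒ L₀.
∫: right-multiply L₀ by Dx.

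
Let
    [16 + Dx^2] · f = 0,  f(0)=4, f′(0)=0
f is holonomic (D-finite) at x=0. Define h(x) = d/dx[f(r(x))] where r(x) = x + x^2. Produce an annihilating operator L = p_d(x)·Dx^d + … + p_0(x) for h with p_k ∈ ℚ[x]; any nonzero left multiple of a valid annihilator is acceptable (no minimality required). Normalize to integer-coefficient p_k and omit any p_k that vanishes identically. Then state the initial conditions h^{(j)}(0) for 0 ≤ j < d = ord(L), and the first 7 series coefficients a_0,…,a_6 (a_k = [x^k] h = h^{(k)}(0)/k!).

L = (28 + 128·x + 384·x^2 + 512·x^3 + 256·x^4) + (-6 - 12·x)·Dx + (1 + 4·x + 4·x^2)·Dx^2  (order 2).
h: a_k = 0, -64, -192, 128/3, 2560/3, 20992/15, 3584/15, …
ICs: h(0) = 0, h′(0) = -64.

f: a_k = 4, 0, -32, 0, 128/3, 0, -1024/45, …
Substitute x→r, Dx→(1/r')Dx; clear ⇒ L₀.
Derive L from L₀ (diff closure).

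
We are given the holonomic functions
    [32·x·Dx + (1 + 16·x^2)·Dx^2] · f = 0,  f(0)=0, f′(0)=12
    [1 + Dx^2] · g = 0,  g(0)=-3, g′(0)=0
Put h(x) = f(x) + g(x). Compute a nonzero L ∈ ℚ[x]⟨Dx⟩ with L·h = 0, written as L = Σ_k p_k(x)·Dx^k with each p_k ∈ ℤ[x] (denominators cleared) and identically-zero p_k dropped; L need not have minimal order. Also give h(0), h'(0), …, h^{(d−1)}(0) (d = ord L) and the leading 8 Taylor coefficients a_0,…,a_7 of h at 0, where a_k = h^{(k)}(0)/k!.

L = (-6112·x + 99328·x^3 + 8192·x^5)·Dx + (-31 + 1072·x^2 + 25344·x^4 + 4096·x^6)·Dx^2 + (-6112·x + 99328·x^3 + 8192·x^5)·Dx^3 + (-31 + 1072·x^2 + 25344·x^4 + 4096·x^6)·Dx^4  (order 4).
h: a_k = -3, 12, 3/2, -64, -1/8, 3072/5, 1/240, -49152/7, …
ICs: h(0) = -3, h′(0) = 12, h′′(0) = 3, h′′′(0) = -384.

f: a_k = 0, 12, 0, -64, 0, 3072/5, 0, -49152/7, …
g: a_k = -3, 0, 3/2, 0, -1/8, 0, 1/240, 0, …
L₀ := lclm(L_f,L_g); ord L₀ ≤ 2+2.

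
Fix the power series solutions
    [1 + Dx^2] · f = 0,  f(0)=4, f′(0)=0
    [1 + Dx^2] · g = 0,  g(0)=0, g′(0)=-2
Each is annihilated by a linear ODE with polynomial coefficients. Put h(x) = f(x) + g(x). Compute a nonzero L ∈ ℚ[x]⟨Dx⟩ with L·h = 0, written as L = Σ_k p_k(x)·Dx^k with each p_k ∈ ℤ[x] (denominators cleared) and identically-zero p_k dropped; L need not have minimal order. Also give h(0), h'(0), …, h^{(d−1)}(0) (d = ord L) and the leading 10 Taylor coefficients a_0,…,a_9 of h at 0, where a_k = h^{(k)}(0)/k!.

f: a_k = 4, 0, -2, 0, 1/6, 0, -1/180, 0, 1/10080, 0, …
g: a_k = 0, -2, 0, 1/3, 0, -1/60, 0, 1/2520, 0, -1/181440, …
Sum ⇒ L₀ = lclm(L_f,L_g) in ℚ(x)⟨Dx⟩.
L = 1 + Dx^2  (order 2).
h: a_k = 4, -2, -2, 1/3, 1/6, -1/60, -1/180, 1/2520, 1/10080, -1/181440, …
ICs: h(0) = 4, h′(0) = -2.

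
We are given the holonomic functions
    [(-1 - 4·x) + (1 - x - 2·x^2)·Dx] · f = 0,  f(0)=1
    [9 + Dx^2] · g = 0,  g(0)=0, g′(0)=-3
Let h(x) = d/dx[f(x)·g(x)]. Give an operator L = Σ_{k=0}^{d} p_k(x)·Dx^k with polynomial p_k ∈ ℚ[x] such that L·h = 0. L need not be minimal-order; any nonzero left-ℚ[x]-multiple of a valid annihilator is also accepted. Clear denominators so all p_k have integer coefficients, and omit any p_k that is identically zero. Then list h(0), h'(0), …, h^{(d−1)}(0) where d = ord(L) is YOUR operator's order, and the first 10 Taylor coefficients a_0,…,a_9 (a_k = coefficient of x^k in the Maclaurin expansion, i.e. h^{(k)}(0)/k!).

f: a_k = 1, 1, 3, 5, 11, 21, 43, 85, 171, 341, …
g: a_k = 0, -3, 0, 9/2, 0, -81/40, 0, 243/560, 0, -243/4480, …
Product ⇒ symmetric product L₀, ord ≤ 2.
Differentiate: ansatz ord ≤ ord L₀ ⇒ L.
L = (-33 - 162·x - 243·x^2 + 324·x^3 + 324·x^4) + (-6 - 6·x + 108·x^2 + 144·x^3)·Dx + (5 - 14·x - 19·x^2 + 36·x^3 + 36·x^4)·Dx^2  (order 2).
h: a_k = -3, -6, -27/2, -42, -861/8, -5103/20, -47679/80, -95307/70, -13730067/4480, -3050475/448, …
ICs: h(0) = -3, h′(0) = -6.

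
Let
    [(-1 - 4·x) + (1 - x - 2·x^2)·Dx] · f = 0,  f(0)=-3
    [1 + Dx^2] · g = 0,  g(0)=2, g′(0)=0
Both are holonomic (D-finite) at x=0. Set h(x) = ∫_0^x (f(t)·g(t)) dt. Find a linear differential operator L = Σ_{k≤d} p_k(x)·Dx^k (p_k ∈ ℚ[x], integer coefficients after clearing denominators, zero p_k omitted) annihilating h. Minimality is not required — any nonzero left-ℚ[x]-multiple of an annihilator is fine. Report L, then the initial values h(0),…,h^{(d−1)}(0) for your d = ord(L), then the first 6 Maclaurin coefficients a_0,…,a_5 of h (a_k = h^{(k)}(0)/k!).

L = (3 + x + 2·x^2)·Dx + (2 + 8·x)·Dx^2 + (-1 + x + 2·x^2)·Dx^3  (order 3).
h: a_k = 0, -6, -3, -5, -27/4, -229/20, …
ICs: h(0) = 0, h′(0) = -6, h′′(0) = -6.

f: a_k = -3, -3, -9, -15, -33, -63, …
g: a_k = 2, 0, -1, 0, 1/12, 0, …
Product ⇒ symmetric product L₀, ord ≤ 2.
∫: right-multiply L₀ by Dx.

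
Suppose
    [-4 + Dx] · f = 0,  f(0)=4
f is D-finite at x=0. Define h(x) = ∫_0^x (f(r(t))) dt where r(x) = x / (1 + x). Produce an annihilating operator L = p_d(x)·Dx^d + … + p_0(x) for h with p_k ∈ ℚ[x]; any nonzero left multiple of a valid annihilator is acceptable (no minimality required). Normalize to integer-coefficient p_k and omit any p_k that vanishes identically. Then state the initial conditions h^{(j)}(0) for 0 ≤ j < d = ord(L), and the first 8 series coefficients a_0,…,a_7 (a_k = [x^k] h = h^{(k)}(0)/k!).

f: a_k = 4, 16, 32, 128/3, 128/3, 512/15, 1024/45, 4096/315, …
f∘r: x↦r, Dx↦Dx/r' in L_f ⇒ L₀.
∫: right-multiply L₀ by Dx.
L = -4·Dx + (1 + 2·x + x^2)·Dx^2  (order 2).
h: a_k = 0, 4, 8, 16/3, -4/3, -16/15, 56/45, -176/315, …
ICs: h(0) = 0, h′(0) = 4.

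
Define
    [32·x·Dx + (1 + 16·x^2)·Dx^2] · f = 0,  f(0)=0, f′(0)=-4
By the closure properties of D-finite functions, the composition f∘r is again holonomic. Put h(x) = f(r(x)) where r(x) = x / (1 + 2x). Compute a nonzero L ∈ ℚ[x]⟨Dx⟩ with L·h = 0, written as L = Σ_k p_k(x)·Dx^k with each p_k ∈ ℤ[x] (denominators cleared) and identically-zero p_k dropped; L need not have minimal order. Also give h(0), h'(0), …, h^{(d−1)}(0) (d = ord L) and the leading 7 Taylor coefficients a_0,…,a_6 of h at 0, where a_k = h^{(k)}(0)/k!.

f: a_k = 0, -4, 0, 64/3, 0, -1024/5, 0, …
f∘r: x↦r, Dx↦Dx/r' in L_f ⇒ L₀.
L = (4 + 40·x)·Dx + (1 + 4·x + 20·x^2)·Dx^2  (order 2).
h: a_k = 0, -4, 8, 16/3, -96, 1216/5, 1408/3, …
ICs: h(0) = 0, h′(0) = -4.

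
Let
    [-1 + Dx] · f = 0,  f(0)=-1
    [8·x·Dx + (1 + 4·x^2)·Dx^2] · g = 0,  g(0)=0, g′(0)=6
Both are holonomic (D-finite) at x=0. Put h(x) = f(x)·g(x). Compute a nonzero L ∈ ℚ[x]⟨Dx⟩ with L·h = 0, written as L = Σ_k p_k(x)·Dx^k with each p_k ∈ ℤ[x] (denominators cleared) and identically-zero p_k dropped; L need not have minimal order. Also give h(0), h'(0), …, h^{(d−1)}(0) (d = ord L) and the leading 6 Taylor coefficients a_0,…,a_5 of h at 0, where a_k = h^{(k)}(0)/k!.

L = (1 - 8·x + 4·x^2) + (-2 + 8·x - 8·x^2)·Dx + (1 + 4·x^2)·Dx^2  (order 2).
h: a_k = 0, -6, -6, 5, 7, -309/20, …
ICs: h(0) = 0, h′(0) = -6.

f: a_k = -1, -1, -1/2, -1/6, -1/24, -1/120, …
g: a_k = 0, 6, 0, -8, 0, 96/5, …
Sym-product of L_f,L_g gives L₀ (≤ ord 2).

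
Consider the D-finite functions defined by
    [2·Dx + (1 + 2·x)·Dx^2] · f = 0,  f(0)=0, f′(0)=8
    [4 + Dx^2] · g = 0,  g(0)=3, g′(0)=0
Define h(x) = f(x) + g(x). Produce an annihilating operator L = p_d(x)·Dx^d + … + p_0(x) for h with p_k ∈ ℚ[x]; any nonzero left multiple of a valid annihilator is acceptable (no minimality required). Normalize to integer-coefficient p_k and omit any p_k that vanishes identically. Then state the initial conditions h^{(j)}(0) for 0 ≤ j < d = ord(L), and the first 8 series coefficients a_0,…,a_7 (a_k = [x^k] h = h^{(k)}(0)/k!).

f: a_k = 0, 8, -8, 32/3, -16, 128/5, -128/3, 512/7, …
g: a_k = 3, 0, -6, 0, 2, 0, -4/15, 0, …
L₀ := lclm(L_f,L_g); ord L₀ ≤ 2+2.
L = (56 + 32·x + 32·x^2)·Dx + (12 + 40·x + 48·x^2 + 32·x^3)·Dx^2 + (14 + 8·x + 8·x^2)·Dx^3 + (3 + 10·x + 12·x^2 + 8·x^3)·Dx^4  (order 4).
h: a_k = 3, 8, -14, 32/3, -14, 128/5, -644/15, 512/7, …
ICs: h(0) = 3, h′(0) = 8, h′′(0) = -28, h′′′(0) = 64.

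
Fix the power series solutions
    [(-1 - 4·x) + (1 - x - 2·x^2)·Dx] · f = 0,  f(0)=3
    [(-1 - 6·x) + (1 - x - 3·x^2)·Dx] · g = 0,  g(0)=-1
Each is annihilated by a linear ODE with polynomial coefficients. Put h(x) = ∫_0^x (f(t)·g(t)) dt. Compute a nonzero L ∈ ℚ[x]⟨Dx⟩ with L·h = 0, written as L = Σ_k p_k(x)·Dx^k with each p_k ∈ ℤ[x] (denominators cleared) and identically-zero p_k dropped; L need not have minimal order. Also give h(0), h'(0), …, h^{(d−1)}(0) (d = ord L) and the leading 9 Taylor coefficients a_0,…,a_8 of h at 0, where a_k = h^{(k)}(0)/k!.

L = (-2 - 8·x + 15·x^2 + 24·x^3)·Dx + (1 - 2·x - 4·x^2 + 5·x^3 + 6·x^4)·Dx^2  (order 2).
h: a_k = 0, -3, -3, -8, -57/4, -162/5, -66, -1011/7, -1227/4, …
ICs: h(0) = 0, h′(0) = -3.

f: a_k = 3, 3, 9, 15, 33, 63, 129, 255, 513, …
g: a_k = -1, -1, -4, -7, -19, -40, -97, -217, -508, …
L₀ := L_f ⊗_s L_g (sym. prod.), ord ≤ 1.
h=∫h₀ ⇒ L = L₀·Dx.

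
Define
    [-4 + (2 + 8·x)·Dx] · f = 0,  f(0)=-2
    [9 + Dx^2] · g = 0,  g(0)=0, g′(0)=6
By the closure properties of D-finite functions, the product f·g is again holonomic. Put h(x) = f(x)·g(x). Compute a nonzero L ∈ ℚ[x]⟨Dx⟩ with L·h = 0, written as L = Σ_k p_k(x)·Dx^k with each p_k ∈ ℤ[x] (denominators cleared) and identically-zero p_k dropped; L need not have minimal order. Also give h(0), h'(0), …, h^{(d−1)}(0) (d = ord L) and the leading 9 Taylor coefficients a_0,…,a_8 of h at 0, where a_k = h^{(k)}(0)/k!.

f: a_k = -2, -4, 4, -8, 20, -56, 168, -528, 1716, …
g: a_k = 0, 6, 0, -9, 0, 81/20, 0, -243/280, 0, …
Sym-product of L_f,L_g gives L₀ (≤ ord 2).
L = (21 + 72·x + 144·x^2) + (-4 - 16·x)·Dx + (1 + 8·x + 16·x^2)·Dx^2  (order 2).
h: a_k = 0, -12, -24, 42, -12, 759/10, -1401/5, 118431/140, -37701/14, …
ICs: h(0) = 0, h′(0) = -12.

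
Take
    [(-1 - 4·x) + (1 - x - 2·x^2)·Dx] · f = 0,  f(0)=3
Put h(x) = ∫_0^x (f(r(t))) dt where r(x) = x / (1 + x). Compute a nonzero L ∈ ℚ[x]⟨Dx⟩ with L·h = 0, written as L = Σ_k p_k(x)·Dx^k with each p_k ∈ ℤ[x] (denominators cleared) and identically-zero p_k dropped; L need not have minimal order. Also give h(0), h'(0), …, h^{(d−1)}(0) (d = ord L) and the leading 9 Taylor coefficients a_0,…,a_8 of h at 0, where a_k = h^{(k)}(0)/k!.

L = (1 + 5·x)·Dx + (-1 - 2·x + x^2 + 2·x^3)·Dx^2  (order 2).
h: a_k = 0, 3, 3/2, 2, 0, 12/5, -2, 36/7, -15/2, …
ICs: h(0) = 0, h′(0) = 3.

f: a_k = 3, 3, 9, 15, 33, 63, 129, 255, 513, …
f∘r: x↦r, Dx↦Dx/r' in L_f ⇒ L₀.
Integrate: L := L₀·Dx.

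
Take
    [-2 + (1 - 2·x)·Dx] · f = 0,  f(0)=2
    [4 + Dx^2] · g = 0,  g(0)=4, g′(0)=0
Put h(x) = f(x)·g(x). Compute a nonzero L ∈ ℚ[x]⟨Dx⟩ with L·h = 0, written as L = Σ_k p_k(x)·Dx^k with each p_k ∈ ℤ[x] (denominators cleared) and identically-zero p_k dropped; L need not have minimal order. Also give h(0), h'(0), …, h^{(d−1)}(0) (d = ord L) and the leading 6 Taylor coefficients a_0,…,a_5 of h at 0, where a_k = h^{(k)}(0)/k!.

L = (-4 + 8·x) + 4·Dx + (-1 + 2·x)·Dx^2  (order 2).
h: a_k = 8, 16, 16, 32, 208/3, 416/3, …
ICs: h(0) = 8, h′(0) = 16.

f: a_k = 2, 4, 8, 16, 32, 64, …
g: a_k = 4, 0, -8, 0, 8/3, 0, …
Sym-product of L_f,L_g gives L₀ (≤ ord 2).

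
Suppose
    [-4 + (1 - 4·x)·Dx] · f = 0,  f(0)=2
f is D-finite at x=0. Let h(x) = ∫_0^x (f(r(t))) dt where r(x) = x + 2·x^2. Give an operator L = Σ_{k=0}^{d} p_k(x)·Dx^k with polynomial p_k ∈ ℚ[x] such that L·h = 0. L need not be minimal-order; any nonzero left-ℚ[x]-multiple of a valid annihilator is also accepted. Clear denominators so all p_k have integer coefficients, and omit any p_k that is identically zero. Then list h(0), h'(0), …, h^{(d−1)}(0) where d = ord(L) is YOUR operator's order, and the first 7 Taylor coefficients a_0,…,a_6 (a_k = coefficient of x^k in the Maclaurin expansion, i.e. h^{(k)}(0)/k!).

L = (4 + 16·x)·Dx + (-1 + 4·x + 8·x^2)·Dx^2  (order 2).
h: a_k = 0, 2, 4, 16, 64, 1408/5, 1280, …
ICs: h(0) = 0, h′(0) = 2.

f: a_k = 2, 8, 32, 128, 512, 2048, 8192, …
Change of var in L_f (x↦r) gives L₀.
∫: right-multiply L₀ by Dx.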